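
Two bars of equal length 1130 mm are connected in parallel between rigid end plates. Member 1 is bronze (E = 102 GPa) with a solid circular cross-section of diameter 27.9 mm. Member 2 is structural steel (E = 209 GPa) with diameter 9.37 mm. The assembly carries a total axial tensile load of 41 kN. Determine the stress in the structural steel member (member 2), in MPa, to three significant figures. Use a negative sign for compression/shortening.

112 MPa

A_1 = 611.4 mm².
A_2 = 68.96 mm².
Equal strain + equilibrium ⇒ each member carries load in proportion to AE: A₁E₁ = 62360000 N, A₂E₂ = 14410000 N, ΣAE = 76770000 N.
σ₂ = P·E₂/ΣAE = 41000·209000/76770000 = 111.6 MPa.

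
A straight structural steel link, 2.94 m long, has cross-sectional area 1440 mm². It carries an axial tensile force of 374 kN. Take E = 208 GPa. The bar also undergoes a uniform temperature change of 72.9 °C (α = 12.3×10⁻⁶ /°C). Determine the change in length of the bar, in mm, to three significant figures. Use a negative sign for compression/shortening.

6.31 mm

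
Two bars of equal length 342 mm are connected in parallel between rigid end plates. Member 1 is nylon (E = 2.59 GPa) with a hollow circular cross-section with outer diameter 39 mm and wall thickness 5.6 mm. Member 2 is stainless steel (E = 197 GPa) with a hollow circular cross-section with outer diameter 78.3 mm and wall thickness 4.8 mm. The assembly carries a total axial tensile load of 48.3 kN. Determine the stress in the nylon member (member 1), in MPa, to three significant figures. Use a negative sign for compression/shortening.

0.569 MPa

A_1 = 587.6 mm².
A_2 = 1108 mm².
Equal strain + equilibrium ⇒ each member carries load in proportion to AE: A₁E₁ = 1522000 N, A₂E₂ = 218300000 N, ΣAE = 219900000 N.
σ₁ = P·E₁/ΣAE = 48300·2590/219900000 = 0.569 MPa.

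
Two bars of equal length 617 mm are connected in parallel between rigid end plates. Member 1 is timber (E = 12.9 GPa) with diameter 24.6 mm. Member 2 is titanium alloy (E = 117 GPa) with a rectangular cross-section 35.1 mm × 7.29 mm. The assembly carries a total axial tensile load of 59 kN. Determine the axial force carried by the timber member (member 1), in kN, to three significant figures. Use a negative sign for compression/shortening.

10.0 kN

A_1 = 475.3 mm².
A_2 = 255.9 mm².
Equal strain + equilibrium ⇒ each member carries load in proportion to AE: A₁E₁ = 6131000 N, A₂E₂ = 29940000 N, ΣAE = 36070000 N.
F₁ = P·A₁E₁/ΣAE = 59000·6131000/36070000 = 10030 N.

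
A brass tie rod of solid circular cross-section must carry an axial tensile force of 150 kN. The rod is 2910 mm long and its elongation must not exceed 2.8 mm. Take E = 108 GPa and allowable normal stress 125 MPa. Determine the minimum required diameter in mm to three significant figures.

Required area A ≥ P/σ_allow = 150000/125 = 1200 mm².
For a solid circular section, d ≥ √(4A/π) = 39.09 mm.
Elongation limit: A ≥ PL/(Eδ_allow) = 150000·2910/(108000·2.8) = 1443 mm² ⇒ d ≥ 42.87 mm.
The elongation limit governs.

42.9 mm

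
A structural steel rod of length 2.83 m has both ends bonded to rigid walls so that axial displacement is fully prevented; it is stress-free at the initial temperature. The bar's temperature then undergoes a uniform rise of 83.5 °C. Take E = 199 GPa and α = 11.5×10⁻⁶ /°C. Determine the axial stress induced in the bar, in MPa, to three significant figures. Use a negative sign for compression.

-191 MPa

Free thermal expansion αLΔT = 11.5e-6 · 2830 · 83.5 = 2.718 mm.
The walls impose strain ε = −(2.718)/2830 = -9.6025e-04; σ = Eε = 199000 · -9.6025e-04 = -191.1 MPa.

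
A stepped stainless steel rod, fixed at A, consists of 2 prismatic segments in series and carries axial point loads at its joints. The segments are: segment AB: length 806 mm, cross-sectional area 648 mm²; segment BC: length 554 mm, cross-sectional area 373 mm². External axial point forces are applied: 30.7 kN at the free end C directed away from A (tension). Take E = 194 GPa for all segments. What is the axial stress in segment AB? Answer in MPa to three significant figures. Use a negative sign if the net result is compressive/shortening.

Internal axial forces (sectioning from the free end, tension +): N_BC = 30.7 kN, N_AB = 30.7 kN.
σ_AB = N_AB/A_AB = 30700/648 = 47.38 MPa.

47.4 MPa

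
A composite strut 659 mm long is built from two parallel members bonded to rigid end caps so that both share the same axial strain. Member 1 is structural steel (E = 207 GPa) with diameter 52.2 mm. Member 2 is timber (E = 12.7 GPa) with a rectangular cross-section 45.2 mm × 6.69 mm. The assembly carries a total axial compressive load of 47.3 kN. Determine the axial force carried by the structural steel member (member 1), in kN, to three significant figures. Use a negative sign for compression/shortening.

A_1 = 2140 mm².
A_2 = 302.4 mm².
Equal strain + equilibrium ⇒ each member carries load in proportion to AE: A₁E₁ = 443000000 N, A₂E₂ = 3840000 N, ΣAE = 446800000 N.
F₁ = P·A₁E₁/ΣAE = -47300·443000000/446800000 = -46890 N.

-46.9 kN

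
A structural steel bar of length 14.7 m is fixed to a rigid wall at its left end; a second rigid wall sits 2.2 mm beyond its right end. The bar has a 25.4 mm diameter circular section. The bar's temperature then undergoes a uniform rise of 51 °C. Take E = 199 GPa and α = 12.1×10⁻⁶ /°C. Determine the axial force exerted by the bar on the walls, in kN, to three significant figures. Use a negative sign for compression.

Free thermal expansion αLΔT = 12.1e-6 · 14700 · 51 = 9.071 mm.
The walls engage after the gap closes; constrained expansion = 9.071 − 2.2 = 6.871 mm.
The walls impose strain ε = −(6.871)/14700 = -4.6744e-04; σ = Eε = 199000 · -4.6744e-04 = -93.02 MPa.
Wall reaction R = σ·A = -93.02·506.7 = -47130 N = -47.13 kN.

-47.1 kN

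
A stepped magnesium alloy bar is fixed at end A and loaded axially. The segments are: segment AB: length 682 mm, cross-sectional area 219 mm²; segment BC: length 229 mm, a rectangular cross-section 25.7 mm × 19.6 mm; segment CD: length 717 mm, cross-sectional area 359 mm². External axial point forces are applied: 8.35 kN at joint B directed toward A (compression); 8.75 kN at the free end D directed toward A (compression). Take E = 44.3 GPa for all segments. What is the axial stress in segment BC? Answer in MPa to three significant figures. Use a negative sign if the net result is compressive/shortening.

-17.4 MPa

Internal axial forces (sectioning from the free end, tension +): N_CD = -8.75 kN, N_BC = -8.75 kN, N_AB = -17.1 kN.
A_BC = 503.7 mm².
σ_BC = N_BC/A_BC = -8750/503.7 = -17.37 MPa.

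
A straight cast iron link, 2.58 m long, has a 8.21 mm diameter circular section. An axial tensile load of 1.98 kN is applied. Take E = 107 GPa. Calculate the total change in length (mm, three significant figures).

0.902 mm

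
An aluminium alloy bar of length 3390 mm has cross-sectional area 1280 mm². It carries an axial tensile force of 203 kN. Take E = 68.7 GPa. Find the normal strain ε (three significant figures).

σ = N/A = 158.6 MPa; ε = σ/E = 158.6/68700 = 2.308e-03.

0.00231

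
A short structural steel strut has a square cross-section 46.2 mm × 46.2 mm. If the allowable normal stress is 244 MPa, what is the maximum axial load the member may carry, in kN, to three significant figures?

521 kN

A = 2134 mm².
P_max = σ_allow · A = 244 · 2134 = 520800 N = 520.8 kN.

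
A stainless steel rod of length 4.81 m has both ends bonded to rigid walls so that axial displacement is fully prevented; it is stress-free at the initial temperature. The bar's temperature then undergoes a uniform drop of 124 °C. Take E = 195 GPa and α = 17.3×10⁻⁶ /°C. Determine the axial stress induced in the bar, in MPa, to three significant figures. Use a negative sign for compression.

Free thermal expansion αLΔT = 17.3e-6 · 4810 · -124 = -10.32 mm.
The walls impose strain ε = −(-10.32)/4810 = 2.1452e-03; σ = Eε = 195000 · 2.1452e-03 = 418.3 MPa.

418 MPa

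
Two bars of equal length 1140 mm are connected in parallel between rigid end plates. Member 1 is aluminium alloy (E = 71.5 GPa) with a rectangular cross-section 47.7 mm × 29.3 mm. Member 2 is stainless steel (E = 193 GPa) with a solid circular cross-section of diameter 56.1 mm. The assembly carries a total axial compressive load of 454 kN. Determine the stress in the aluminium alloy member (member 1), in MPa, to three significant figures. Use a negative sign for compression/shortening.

-56.3 MPa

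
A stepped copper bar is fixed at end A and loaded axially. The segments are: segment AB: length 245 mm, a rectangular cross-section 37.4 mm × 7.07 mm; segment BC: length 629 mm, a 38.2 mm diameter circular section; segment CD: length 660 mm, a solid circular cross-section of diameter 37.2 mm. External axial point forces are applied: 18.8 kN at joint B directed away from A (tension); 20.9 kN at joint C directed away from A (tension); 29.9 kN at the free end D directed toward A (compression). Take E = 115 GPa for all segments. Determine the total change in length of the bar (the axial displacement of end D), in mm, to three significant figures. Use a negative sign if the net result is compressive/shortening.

Internal axial forces (sectioning from the free end, tension +): N_CD = -29.9 kN, N_BC = -9 kN, N_AB = 9.8 kN.
A_AB = 264.4 mm².
A_BC = 1146 mm².
A_CD = 1087 mm².
δ_AB = 9800·245/(264.4·115000) = 0.07896 mm
δ_BC = -9000·629/(1146·115000) = -0.04295 mm
δ_CD = -29900·660/(1087·115000) = -0.1579 mm
δ = Σδ_i = -0.1219 mm.

-0.122 mm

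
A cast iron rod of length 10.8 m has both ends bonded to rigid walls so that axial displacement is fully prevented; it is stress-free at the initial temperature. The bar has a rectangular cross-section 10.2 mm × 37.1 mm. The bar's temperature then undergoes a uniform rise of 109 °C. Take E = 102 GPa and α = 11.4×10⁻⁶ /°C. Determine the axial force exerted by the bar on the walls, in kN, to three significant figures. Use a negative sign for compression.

-48.0 kN

Free thermal expansion αLΔT = 11.4e-6 · 10800 · 109 = 13.42 mm.
The walls impose strain ε = −(13.42)/10800 = -1.2426e-03; σ = Eε = 102000 · -1.2426e-03 = -126.7 MPa.
Wall reaction R = σ·A = -126.7·378.4 = -47960 N = -47.96 kN.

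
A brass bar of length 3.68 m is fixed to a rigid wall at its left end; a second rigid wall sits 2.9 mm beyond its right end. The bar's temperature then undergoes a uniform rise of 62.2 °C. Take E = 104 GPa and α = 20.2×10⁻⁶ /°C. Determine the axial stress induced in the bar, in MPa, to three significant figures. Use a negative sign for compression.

-48.7 MPa

Free thermal expansion αLΔT = 20.2e-6 · 3680 · 62.2 = 4.624 mm.
The walls engage after the gap closes; constrained expansion = 4.624 − 2.9 = 1.724 mm.
The walls impose strain ε = −(1.724)/3680 = -4.6840e-04; σ = Eε = 104000 · -4.6840e-04 = -48.71 MPa.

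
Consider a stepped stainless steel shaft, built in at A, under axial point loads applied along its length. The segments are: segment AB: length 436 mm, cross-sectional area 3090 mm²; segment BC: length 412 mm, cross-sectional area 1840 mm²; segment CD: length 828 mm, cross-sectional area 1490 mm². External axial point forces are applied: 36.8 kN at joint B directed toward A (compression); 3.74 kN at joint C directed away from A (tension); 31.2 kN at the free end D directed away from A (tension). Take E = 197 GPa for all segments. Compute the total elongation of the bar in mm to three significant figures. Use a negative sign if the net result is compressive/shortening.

Internal axial forces (sectioning from the free end, tension +): N_CD = 31.2 kN, N_BC = 34.94 kN, N_AB = -1.86 kN.
δ_AB = -1860·436/(3090·197000) = -0.001332 mm
δ_BC = 34940·412/(1840·197000) = 0.03971 mm
δ_CD = 31200·828/(1490·197000) = 0.08801 mm
δ = Σδ_i = 0.1264 mm.

0.126 mm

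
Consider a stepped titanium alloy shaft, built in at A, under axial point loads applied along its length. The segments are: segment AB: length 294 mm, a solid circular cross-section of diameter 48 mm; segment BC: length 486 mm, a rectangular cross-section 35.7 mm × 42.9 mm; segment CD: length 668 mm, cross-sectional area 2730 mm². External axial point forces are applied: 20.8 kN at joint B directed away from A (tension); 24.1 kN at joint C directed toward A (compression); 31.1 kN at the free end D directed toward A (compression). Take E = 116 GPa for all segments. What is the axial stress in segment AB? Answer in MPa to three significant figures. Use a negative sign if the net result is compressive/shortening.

Internal axial forces (sectioning from the free end, tension +): N_CD = -31.1 kN, N_BC = -55.2 kN, N_AB = -34.4 kN.
A_AB = 1810 mm².
σ_AB = N_AB/A_AB = -34400/1810 = -19.01 MPa.

-19.0 MPa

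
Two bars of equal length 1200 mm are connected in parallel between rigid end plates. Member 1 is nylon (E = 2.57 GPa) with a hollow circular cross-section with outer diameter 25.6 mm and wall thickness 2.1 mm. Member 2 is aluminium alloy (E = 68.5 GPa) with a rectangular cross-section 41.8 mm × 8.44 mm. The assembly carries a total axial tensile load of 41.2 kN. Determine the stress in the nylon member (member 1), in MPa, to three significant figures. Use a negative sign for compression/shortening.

4.31 MPa

A_1 = 155 mm².
A_2 = 352.8 mm².
Equal strain + equilibrium ⇒ each member carries load in proportion to AE: A₁E₁ = 398400 N, A₂E₂ = 24170000 N, ΣAE = 24560000 N.
σ₁ = P·E₁/ΣAE = 41200·2570/24560000 = 4.31 MPa.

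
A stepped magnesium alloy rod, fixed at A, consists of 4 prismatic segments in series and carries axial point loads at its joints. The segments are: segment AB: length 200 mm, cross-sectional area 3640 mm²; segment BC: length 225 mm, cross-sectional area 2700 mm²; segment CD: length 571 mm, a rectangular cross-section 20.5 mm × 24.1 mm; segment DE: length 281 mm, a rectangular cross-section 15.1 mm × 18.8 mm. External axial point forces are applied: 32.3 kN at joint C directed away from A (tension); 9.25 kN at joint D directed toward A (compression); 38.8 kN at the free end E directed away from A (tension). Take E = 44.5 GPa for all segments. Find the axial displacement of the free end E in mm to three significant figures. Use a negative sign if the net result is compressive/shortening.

Internal axial forces (sectioning from the free end, tension +): N_DE = 38.8 kN, N_CD = 29.55 kN, N_BC = 61.85 kN, N_AB = 61.85 kN.
A_CD = 494.1 mm².
A_DE = 283.9 mm².
δ_AB = 61850·200/(3640·44500) = 0.07637 mm
δ_BC = 61850·225/(2700·44500) = 0.1158 mm
δ_CD = 29550·571/(494.1·44500) = 0.7675 mm
δ_DE = 38800·281/(283.9·44500) = 0.8631 mm
δ = Σδ_i = 1.823 mm.

1.82 mm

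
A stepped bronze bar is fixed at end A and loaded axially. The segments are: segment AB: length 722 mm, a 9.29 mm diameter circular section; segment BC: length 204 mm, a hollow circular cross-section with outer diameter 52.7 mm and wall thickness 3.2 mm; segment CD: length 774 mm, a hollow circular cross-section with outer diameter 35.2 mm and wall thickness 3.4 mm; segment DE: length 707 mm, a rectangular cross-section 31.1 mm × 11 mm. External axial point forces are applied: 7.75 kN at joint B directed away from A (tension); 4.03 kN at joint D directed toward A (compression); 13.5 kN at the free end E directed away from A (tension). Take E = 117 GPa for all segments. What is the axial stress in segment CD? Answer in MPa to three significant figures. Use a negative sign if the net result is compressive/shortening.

Internal axial forces (sectioning from the free end, tension +): N_DE = 13.5 kN, N_CD = 9.47 kN, N_BC = 9.47 kN, N_AB = 17.22 kN.
A_CD = 339.7 mm².
σ_CD = N_CD/A_CD = 9470/339.7 = 27.88 MPa.

27.9 MPa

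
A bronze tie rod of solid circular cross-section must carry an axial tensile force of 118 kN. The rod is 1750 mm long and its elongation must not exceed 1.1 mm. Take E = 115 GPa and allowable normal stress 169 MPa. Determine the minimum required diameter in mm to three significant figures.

Required area A ≥ P/σ_allow = 118000/169 = 698.2 mm².
For a solid circular section, d ≥ √(4A/π) = 29.82 mm.
Elongation limit: A ≥ PL/(Eδ_allow) = 118000·1750/(115000·1.1) = 1632 mm² ⇒ d ≥ 45.59 mm.
The elongation limit governs.

45.6 mm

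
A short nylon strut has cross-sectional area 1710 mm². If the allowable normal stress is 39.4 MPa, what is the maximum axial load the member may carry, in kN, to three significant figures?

67.4 kN

P_max = σ_allow · A = 39.4 · 1710 = 67370 N = 67.37 kN.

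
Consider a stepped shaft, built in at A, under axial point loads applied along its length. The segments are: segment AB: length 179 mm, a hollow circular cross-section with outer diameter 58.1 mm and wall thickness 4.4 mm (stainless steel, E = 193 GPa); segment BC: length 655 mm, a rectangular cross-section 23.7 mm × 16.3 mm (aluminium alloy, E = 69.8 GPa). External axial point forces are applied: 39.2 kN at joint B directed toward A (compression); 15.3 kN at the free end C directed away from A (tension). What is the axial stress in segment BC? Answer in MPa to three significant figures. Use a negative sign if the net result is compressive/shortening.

Internal axial forces (sectioning from the free end, tension +): N_BC = 15.3 kN, N_AB = -23.9 kN.
A_BC = 386.3 mm².
σ_BC = N_BC/A_BC = 15300/386.3 = 39.61 MPa.

39.6 MPa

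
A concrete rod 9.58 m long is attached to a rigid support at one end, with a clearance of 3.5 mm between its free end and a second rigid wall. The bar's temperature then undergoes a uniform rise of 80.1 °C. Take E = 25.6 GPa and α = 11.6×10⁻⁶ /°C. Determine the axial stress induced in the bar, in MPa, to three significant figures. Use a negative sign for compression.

-14.4 MPa

Free thermal expansion αLΔT = 11.6e-6 · 9580 · 80.1 = 8.901 mm.
The walls engage after the gap closes; constrained expansion = 8.901 − 3.5 = 5.401 mm.
The walls impose strain ε = −(5.401)/9580 = -5.6382e-04; σ = Eε = 25600 · -5.6382e-04 = -14.43 MPa.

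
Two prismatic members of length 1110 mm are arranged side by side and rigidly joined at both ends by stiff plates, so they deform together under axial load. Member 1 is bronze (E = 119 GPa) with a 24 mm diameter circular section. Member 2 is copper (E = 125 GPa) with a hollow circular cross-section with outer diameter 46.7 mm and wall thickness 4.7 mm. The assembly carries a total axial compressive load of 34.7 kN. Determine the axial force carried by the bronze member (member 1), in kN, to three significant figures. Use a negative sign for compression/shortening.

-14.2 kN

A_1 = 452.4 mm².
A_2 = 620.2 mm².
Equal strain + equilibrium ⇒ each member carries load in proportion to AE: A₁E₁ = 53830000 N, A₂E₂ = 77520000 N, ΣAE = 131400000 N.
F₁ = P·A₁E₁/ΣAE = -34700·53830000/131400000 = -14220 N.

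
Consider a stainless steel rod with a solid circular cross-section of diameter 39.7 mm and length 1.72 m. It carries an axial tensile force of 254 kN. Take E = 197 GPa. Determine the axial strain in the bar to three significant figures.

0.00104

A = 1238 mm².
σ = N/A = 205.2 MPa; ε = σ/E = 205.2/197000 = 1.042e-03.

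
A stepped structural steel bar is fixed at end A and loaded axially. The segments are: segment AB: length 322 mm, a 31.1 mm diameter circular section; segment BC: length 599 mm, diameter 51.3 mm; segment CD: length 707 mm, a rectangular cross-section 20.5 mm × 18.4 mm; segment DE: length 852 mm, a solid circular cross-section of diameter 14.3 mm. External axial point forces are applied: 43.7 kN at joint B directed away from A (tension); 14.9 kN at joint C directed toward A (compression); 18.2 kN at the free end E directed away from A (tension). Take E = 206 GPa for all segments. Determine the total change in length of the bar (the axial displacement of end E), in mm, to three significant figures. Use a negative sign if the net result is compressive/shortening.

Internal axial forces (sectioning from the free end, tension +): N_DE = 18.2 kN, N_CD = 18.2 kN, N_BC = 3.3 kN, N_AB = 47 kN.
A_AB = 759.6 mm².
A_BC = 2067 mm².
A_CD = 377.2 mm².
A_DE = 160.6 mm².
δ_AB = 47000·322/(759.6·206000) = 0.09671 mm
δ_BC = 3300·599/(2067·206000) = 0.004642 mm
δ_CD = 18200·707/(377.2·206000) = 0.1656 mm
δ_DE = 18200·852/(160.6·206000) = 0.4687 mm
δ = Σδ_i = 0.7356 mm.

0.736 mm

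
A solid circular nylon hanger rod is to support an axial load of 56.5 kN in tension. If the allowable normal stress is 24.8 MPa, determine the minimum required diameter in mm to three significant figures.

Required area A ≥ P/σ_allow = 56500/24.8 = 2278 mm².
For a solid circular section, d ≥ √(4A/π) = 53.86 mm.

53.9 mm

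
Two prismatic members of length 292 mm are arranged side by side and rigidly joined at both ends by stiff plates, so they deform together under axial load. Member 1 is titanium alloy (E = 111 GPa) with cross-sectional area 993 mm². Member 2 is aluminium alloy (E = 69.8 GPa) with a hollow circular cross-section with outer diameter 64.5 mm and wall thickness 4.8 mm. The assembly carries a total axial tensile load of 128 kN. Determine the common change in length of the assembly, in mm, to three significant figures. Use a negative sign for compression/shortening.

0.216 mm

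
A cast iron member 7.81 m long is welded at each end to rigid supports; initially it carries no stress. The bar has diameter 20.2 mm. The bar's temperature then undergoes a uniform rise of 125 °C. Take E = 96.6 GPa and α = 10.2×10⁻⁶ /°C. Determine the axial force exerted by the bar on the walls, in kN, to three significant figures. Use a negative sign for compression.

Free thermal expansion αLΔT = 10.2e-6 · 7810 · 125 = 9.958 mm.
The walls impose strain ε = −(9.958)/7810 = -1.2750e-03; σ = Eε = 96600 · -1.2750e-03 = -123.2 MPa.
Wall reaction R = σ·A = -123.2·320.5 = -39470 N = -39.47 kN.

-39.5 kN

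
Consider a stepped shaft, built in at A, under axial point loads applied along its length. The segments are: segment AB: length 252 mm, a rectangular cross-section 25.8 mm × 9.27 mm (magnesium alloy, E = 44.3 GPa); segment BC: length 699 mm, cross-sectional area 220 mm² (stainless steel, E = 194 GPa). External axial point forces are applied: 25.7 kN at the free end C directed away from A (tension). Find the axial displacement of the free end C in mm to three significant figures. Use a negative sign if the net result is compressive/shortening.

1.03 mm

Internal axial forces (sectioning from the free end, tension +): N_BC = 25.7 kN, N_AB = 25.7 kN.
A_AB = 239.2 mm².
δ_AB = 25700·252/(239.2·44300) = 0.6113 mm
δ_BC = 25700·699/(220·194000) = 0.4209 mm
δ = Σδ_i = 1.032 mm.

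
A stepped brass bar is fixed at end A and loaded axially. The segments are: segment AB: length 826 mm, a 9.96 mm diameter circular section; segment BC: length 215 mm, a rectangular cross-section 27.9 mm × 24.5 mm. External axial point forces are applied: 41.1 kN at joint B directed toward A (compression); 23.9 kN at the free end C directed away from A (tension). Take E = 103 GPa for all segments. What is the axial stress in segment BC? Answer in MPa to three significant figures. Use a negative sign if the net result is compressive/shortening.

Internal axial forces (sectioning from the free end, tension +): N_BC = 23.9 kN, N_AB = -17.2 kN.
A_BC = 683.5 mm².
σ_BC = N_BC/A_BC = 23900/683.5 = 34.96 MPa.

35.0 MPa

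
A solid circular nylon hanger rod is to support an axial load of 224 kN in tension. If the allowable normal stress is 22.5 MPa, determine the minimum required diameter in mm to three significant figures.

113 mm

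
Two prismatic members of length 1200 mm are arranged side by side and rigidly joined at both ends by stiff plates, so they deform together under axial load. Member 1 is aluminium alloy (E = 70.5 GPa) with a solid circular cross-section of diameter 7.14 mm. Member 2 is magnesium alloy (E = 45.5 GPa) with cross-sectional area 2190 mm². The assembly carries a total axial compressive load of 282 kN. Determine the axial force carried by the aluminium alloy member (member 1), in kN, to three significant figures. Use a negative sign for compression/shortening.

A_1 = 40.04 mm².
Equal strain + equilibrium ⇒ each member carries load in proportion to AE: A₁E₁ = 2823000 N, A₂E₂ = 99640000 N, ΣAE = 102500000 N.
F₁ = P·A₁E₁/ΣAE = -282000·2823000/102500000 = -7769 N.

-7.77 kN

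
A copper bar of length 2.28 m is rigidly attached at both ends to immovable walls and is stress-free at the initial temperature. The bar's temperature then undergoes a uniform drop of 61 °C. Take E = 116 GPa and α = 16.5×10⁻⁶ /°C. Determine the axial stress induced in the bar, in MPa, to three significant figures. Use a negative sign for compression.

Free thermal expansion αLΔT = 16.5e-6 · 2280 · -61 = -2.295 mm.
The walls impose strain ε = −(-2.295)/2280 = 1.0065e-03; σ = Eε = 116000 · 1.0065e-03 = 116.8 MPa.

117 MPa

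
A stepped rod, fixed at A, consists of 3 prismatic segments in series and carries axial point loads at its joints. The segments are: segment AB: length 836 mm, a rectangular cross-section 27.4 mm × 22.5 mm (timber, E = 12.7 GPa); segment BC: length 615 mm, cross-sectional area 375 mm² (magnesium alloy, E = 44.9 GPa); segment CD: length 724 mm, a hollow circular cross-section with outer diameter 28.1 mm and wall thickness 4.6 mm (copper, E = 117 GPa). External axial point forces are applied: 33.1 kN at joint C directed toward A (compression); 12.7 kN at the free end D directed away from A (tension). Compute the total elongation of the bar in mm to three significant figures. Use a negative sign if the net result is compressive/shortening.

Internal axial forces (sectioning from the free end, tension +): N_CD = 12.7 kN, N_BC = -20.4 kN, N_AB = -20.4 kN.
A_AB = 616.5 mm².
A_CD = 339.6 mm².
δ_AB = -20400·836/(616.5·12700) = -2.178 mm
δ_BC = -20400·615/(375·44900) = -0.7451 mm
δ_CD = 12700·724/(339.6·117000) = 0.2314 mm
δ = Σδ_i = -2.692 mm.

-2.69 mm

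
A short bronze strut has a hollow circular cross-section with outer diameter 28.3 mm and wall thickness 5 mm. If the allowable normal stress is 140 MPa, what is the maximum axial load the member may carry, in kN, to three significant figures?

51.2 kN

A = 366 mm².
P_max = σ_allow · A = 140 · 366 = 51240 N = 51.24 kN.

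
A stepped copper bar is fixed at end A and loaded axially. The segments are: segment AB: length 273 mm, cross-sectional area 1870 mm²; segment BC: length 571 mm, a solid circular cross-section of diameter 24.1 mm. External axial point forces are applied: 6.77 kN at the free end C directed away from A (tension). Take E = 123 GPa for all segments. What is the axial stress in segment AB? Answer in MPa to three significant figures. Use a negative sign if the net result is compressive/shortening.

3.62 MPa

Internal axial forces (sectioning from the free end, tension +): N_BC = 6.77 kN, N_AB = 6.77 kN.
σ_AB = N_AB/A_AB = 6770/1870 = 3.62 MPa.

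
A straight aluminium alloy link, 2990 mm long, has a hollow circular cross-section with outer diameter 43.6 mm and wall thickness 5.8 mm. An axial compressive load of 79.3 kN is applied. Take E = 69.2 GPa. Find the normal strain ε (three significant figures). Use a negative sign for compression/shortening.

-0.00166

A = 688.8 mm².
σ = N/A = -115.1 MPa; ε = σ/E = -115.1/69200 = -1.664e-03.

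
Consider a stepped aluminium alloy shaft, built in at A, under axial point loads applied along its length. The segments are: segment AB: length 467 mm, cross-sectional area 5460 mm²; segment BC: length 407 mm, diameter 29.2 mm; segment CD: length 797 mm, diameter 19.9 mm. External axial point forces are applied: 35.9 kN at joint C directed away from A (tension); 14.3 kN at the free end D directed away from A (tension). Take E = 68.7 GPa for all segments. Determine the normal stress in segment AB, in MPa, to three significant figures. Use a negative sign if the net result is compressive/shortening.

Internal axial forces (sectioning from the free end, tension +): N_CD = 14.3 kN, N_BC = 50.2 kN, N_AB = 50.2 kN.
σ_AB = N_AB/A_AB = 50200/5460 = 9.194 MPa.

9.19 MPa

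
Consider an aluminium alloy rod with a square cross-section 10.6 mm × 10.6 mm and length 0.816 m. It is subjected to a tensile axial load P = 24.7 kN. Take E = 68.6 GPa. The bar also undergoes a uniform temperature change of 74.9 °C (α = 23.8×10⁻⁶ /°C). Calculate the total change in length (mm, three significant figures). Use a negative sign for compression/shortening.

4.07 mm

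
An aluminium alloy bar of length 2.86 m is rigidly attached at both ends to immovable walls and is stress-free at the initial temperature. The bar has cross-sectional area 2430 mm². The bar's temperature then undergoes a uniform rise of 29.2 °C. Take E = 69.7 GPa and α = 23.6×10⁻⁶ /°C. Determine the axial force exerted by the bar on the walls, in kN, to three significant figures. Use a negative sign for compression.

-117 kN

Free thermal expansion αLΔT = 23.6e-6 · 2860 · 29.2 = 1.971 mm.
The walls impose strain ε = −(1.971)/2860 = -6.8912e-04; σ = Eε = 69700 · -6.8912e-04 = -48.03 MPa.
Wall reaction R = σ·A = -48.03·2430 = -116700 N = -116.7 kN.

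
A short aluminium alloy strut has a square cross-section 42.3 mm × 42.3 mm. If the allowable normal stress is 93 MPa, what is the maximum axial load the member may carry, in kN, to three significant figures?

166 kN

A = 1789 mm².
P_max = σ_allow · A = 93 · 1789 = 166400 N = 166.4 kN.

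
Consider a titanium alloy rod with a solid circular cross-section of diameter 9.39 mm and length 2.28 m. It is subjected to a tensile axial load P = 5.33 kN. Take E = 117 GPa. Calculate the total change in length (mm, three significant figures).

1.50 mm

A = 69.25 mm².
δ_mech = NL/(AE) = 5330·2280/(69.25·117000) = 1.5 mm.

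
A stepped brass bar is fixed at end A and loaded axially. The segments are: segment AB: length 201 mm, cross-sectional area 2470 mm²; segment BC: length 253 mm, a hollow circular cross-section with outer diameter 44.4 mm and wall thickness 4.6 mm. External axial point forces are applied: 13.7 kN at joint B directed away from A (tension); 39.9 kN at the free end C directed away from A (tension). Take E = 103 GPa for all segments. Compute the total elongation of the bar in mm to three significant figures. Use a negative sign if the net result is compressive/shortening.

Internal axial forces (sectioning from the free end, tension +): N_BC = 39.9 kN, N_AB = 53.6 kN.
A_BC = 575.2 mm².
δ_AB = 53600·201/(2470·103000) = 0.04235 mm
δ_BC = 39900·253/(575.2·103000) = 0.1704 mm
δ = Σδ_i = 0.2127 mm.

0.213 mm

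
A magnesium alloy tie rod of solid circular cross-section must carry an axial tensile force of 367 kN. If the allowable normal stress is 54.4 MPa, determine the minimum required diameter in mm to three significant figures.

92.7 mm

Required area A ≥ P/σ_allow = 367000/54.4 = 6746 mm².
For a solid circular section, d ≥ √(4A/π) = 92.68 mm.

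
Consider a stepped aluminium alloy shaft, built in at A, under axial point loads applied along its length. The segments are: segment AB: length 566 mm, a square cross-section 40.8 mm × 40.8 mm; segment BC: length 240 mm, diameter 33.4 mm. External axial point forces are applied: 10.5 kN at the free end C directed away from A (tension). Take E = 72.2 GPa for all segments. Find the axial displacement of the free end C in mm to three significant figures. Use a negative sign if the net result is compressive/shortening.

Internal axial forces (sectioning from the free end, tension +): N_BC = 10.5 kN, N_AB = 10.5 kN.
A_AB = 1665 mm².
A_BC = 876.2 mm².
δ_AB = 10500·566/(1665·72200) = 0.04945 mm
δ_BC = 10500·240/(876.2·72200) = 0.03984 mm
δ = Σδ_i = 0.08928 mm.

0.0893 mm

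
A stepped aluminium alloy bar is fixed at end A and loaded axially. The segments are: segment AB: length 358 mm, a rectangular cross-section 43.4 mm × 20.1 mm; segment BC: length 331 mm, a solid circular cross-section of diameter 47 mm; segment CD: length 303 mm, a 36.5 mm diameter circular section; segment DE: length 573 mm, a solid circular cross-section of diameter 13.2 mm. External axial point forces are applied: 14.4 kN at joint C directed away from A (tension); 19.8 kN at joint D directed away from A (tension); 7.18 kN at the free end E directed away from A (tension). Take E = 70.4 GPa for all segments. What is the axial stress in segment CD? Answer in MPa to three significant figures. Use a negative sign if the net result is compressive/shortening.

25.8 MPa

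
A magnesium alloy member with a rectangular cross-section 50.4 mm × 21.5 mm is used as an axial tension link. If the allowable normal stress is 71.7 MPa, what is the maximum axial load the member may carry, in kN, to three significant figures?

77.7 kN

A = 1084 mm².
P_max = σ_allow · A = 71.7 · 1084 = 77690 N = 77.69 kN.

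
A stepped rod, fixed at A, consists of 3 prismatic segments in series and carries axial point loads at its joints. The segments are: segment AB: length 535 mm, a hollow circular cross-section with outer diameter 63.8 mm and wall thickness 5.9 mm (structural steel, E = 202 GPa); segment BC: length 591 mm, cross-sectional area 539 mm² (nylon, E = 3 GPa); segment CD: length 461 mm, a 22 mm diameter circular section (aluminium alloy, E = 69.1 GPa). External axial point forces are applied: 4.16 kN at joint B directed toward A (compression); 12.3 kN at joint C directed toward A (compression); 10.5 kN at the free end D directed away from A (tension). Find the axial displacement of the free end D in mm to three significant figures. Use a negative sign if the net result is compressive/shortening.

-0.488 mm

Internal axial forces (sectioning from the free end, tension +): N_CD = 10.5 kN, N_BC = -1.8 kN, N_AB = -5.96 kN.
A_AB = 1073 mm².
A_CD = 380.1 mm².
δ_AB = -5960·535/(1073·202000) = -0.01471 mm
δ_BC = -1800·591/(539·3000) = -0.6579 mm
δ_CD = 10500·461/(380.1·69100) = 0.1843 mm
δ = Σδ_i = -0.4883 mm.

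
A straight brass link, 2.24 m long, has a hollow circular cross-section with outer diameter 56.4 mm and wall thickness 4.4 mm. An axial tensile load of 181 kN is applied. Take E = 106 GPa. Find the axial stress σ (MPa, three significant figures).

252 MPa

A = 718.8 mm².
σ = N/A = 181000/718.8 = 251.8 MPa.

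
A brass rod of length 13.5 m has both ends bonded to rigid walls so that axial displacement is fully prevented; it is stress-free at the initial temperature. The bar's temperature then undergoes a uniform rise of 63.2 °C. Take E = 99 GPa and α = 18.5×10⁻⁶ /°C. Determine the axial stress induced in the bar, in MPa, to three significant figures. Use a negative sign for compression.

Free thermal expansion αLΔT = 18.5e-6 · 13500 · 63.2 = 15.78 mm.
The walls impose strain ε = −(15.78)/13500 = -1.1692e-03; σ = Eε = 99000 · -1.1692e-03 = -115.8 MPa.

-116 MPa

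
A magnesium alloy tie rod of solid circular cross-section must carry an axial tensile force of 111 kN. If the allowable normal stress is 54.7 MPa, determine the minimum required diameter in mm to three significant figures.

50.8 mm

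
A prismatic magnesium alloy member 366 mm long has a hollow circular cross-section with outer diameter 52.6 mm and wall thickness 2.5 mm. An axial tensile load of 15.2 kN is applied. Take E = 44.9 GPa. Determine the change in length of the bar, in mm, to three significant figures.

0.315 mm

A = 393.5 mm².
δ_mech = NL/(AE) = 15200·366/(393.5·44900) = 0.3149 mm.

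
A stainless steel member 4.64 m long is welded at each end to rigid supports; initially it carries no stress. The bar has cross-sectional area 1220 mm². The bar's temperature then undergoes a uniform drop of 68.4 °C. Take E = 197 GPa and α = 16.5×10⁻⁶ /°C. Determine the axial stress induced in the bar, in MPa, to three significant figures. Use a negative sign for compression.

222 MPa

Free thermal expansion αLΔT = 16.5e-6 · 4640 · -68.4 = -5.237 mm.
The walls impose strain ε = −(-5.237)/4640 = 1.1286e-03; σ = Eε = 197000 · 1.1286e-03 = 222.3 MPa.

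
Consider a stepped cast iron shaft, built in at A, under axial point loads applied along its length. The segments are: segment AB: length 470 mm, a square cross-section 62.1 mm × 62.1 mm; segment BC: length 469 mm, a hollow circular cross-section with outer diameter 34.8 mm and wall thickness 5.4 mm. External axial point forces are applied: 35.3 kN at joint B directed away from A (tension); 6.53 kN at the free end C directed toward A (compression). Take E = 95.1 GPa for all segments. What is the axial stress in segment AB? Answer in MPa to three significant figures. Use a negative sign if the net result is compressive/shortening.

7.46 MPa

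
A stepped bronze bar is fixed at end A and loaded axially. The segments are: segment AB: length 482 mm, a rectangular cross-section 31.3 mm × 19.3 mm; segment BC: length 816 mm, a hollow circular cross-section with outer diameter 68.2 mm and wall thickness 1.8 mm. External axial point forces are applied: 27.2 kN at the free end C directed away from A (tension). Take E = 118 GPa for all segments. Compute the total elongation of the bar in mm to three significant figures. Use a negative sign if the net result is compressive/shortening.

Internal axial forces (sectioning from the free end, tension +): N_BC = 27.2 kN, N_AB = 27.2 kN.
A_AB = 604.1 mm².
A_BC = 375.5 mm².
δ_AB = 27200·482/(604.1·118000) = 0.1839 mm
δ_BC = 27200·816/(375.5·118000) = 0.5009 mm
δ = Σδ_i = 0.6849 mm.

0.685 mm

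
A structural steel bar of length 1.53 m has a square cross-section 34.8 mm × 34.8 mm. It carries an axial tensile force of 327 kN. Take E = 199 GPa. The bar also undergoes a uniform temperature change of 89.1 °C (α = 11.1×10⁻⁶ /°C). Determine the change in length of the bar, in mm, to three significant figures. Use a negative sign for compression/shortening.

3.59 mm

A = 1211 mm².
δ_mech = NL/(AE) = 327000·1530/(1211·199000) = 2.076 mm.
δ_thermal = αLΔT = 11.1e-6·1530·89.1 = 1.513 mm.
δ = δ_mech + δ_thermal = 3.589 mm.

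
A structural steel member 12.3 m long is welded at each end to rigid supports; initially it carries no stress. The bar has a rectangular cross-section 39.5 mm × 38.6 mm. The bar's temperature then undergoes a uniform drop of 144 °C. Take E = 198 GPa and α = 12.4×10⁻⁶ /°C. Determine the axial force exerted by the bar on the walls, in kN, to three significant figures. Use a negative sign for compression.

Free thermal expansion αLΔT = 12.4e-6 · 12300 · -144 = -21.96 mm.
The walls impose strain ε = −(-21.96)/12300 = 1.7856e-03; σ = Eε = 198000 · 1.7856e-03 = 353.5 MPa.
Wall reaction R = σ·A = 353.5·1525 = 539100 N = 539.1 kN.

539 kN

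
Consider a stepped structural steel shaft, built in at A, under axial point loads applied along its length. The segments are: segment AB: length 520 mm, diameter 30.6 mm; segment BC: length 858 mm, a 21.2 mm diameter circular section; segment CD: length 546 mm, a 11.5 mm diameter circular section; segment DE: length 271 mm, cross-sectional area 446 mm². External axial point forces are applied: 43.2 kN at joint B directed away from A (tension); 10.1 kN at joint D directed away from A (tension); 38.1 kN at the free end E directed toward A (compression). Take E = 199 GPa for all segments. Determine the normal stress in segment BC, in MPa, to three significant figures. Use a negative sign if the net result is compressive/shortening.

Internal axial forces (sectioning from the free end, tension +): N_DE = -38.1 kN, N_CD = -28 kN, N_BC = -28 kN, N_AB = 15.2 kN.
A_BC = 353 mm².
σ_BC = N_BC/A_BC = -28000/353 = -79.32 MPa.

-79.3 MPa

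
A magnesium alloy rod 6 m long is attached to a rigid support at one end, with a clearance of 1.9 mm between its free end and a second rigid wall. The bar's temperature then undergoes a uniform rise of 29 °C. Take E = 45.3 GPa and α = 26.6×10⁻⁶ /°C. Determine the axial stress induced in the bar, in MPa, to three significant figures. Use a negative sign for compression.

Free thermal expansion αLΔT = 26.6e-6 · 6000 · 29 = 4.628 mm.
The walls engage after the gap closes; constrained expansion = 4.628 − 1.9 = 2.728 mm.
The walls impose strain ε = −(2.728)/6000 = -4.5473e-04; σ = Eε = 45300 · -4.5473e-04 = -20.6 MPa.

-20.6 MPa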